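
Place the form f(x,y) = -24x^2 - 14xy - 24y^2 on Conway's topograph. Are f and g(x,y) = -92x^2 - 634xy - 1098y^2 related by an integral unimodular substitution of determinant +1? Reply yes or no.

D₁ = -2108, D₂ = -2108
f is negative-definite; reduce −f:
−f: reduced (well bottom): (24,14,24) with a≤c, −a<b≤a
flip sign back: reduced form of f is (-24,-14,-24)
g is negative-definite; reduce −g:
−g: translate: b→82 (≡634 mod 184), so (92,634,1098)→(92,82,24)
−g: flip: (92,82,24)→(24,-82,92)
−g: translate: b→14 (≡-82 mod 48), so (24,-82,92)→(24,14,24)
−g: reduced (well bottom): (24,14,24) with a≤c, −a<b≤a
flip sign back: reduced form of g is (-24,-14,-24)
reduced forms (-24, -14, -24) vs (-24, -14, -24) ⇒ equivalent

yes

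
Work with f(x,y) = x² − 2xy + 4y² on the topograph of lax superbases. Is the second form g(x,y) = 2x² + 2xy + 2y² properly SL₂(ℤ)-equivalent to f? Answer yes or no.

D₁ = -12, D₂ = -12
f: translate: b→0 (≡-2 mod 2), so (1,-2,4)→(1,0,3)
f: reduced (well bottom): (1,0,3) with a≤c, −a<b≤a
g: reduced (well bottom): (2,2,2) with a≤c, −a<b≤a
reduced forms (1, 0, 3) vs (2, 2, 2) ⇒ inequivalent

no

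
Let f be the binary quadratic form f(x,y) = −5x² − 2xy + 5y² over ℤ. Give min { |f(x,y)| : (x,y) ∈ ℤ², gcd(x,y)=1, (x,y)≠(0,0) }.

descent: ρ → (5,2,-5)  [lands on river]
river: ρ → (-5,8,2)
river: ρ → (2,8,-5)
river: ρ → (-5,2,5)
river: ρ → (5,8,-2)
river: ρ → (-2,8,5)
closes: descent 1, river 6
min |a| on river = 2

2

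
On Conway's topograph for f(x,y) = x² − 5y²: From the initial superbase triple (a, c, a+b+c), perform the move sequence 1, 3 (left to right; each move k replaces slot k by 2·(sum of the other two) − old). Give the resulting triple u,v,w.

start (1,-5,-4) = (f(1,0),f(0,1),f(1,1))
replace slot 1: 2·((-5)+(-4)) − 1 = -19 → (-19,-5,-4)
replace slot 3: 2·((-19)+(-5)) − (-4) = -44 → (-19,-5,-44)

-19,-5,-44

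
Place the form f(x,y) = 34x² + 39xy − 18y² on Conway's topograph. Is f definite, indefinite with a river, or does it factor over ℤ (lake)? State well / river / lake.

D = b²−4ac = 39² − 4·34·(-18) = 3969
D = 63² is a perfect square ⇒ form factors over ℤ ⇒ lakes

lake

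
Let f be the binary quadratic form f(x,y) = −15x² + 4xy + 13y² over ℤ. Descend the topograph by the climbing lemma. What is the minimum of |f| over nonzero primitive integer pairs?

river: ρ → (13,22,-6)
river: ρ → (-6,26,5)
river: ρ → (5,24,-11)
river: ρ → (-11,20,9)
river: ρ → (9,16,-15)
river: ρ → (-15,14,10)
river: ρ → (10,26,-3)
river: ρ → (-3,28,1)
river: ρ → (1,28,-3)
river: ρ → (-3,26,10)
river: ρ → (10,14,-15)
river: ρ → (-15,16,9)
river: ρ → (9,20,-11)
river: ρ → (-11,24,5)
river: ρ → (5,26,-6)
river: ρ → (-6,22,13)
river: ρ → (13,4,-15)
river: ρ → (-15,26,2)
river: ρ → (2,26,-15)
river: ρ → (-15,4,13)
closes: descent 0, river 20
min |a| on river = 1

1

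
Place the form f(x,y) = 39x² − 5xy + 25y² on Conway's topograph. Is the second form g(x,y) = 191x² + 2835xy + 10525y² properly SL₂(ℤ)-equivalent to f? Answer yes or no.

D₁ = -3875, D₂ = -3875
f: flip: (39,-5,25)→(25,5,39)
f: reduced (well bottom): (25,5,39) with a≤c, −a<b≤a
g: translate: b→161 (≡2835 mod 382), so (191,2835,10525)→(191,161,39)
g: flip: (191,161,39)→(39,-161,191)
g: translate: b→-5 (≡-161 mod 78), so (39,-161,191)→(39,-5,25)
g: flip: (39,-5,25)→(25,5,39)
g: reduced (well bottom): (25,5,39) with a≤c, −a<b≤a
reduced forms (25, 5, 39) vs (25, 5, 39) ⇒ equivalent

yes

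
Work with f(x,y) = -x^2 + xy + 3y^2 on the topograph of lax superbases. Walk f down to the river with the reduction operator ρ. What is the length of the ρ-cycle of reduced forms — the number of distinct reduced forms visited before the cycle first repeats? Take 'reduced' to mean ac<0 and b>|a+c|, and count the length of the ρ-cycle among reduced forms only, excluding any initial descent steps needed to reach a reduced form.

D = 13, ⌊√D⌋ = 3
descent: ρ → (3,-1,-1)
descent: ρ → (-1,3,1)  [lands on river]
river: ρ → (1,3,-1)
ρ-cycle length = 2 (tail of 2 descent steps not counted)

2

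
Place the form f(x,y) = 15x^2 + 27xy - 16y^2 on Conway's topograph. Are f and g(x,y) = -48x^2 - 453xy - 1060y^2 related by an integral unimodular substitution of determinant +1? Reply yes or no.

D₁ = 1689, D₂ = 1689
river cycle of f (length 48): (-16, 37, 5), (5, 33, -30), (-30, 27, 8), (8, 37, -10), (-10, 23, 29), (29, 35, -4), (-4, 37, 20), (20, 3, -21), (-21, 39, 2), (2, 41, -1), … (38 more)
river cycle of g (length 48): (5, 33, -30), (-30, 27, 8), (8, 37, -10), (-10, 23, 29), (29, 35, -4), (-4, 37, 20), (20, 3, -21), (-21, 39, 2), (2, 41, -1), (-1, 41, 2), … (38 more)
cycles coincide ⇒ equivalent

yes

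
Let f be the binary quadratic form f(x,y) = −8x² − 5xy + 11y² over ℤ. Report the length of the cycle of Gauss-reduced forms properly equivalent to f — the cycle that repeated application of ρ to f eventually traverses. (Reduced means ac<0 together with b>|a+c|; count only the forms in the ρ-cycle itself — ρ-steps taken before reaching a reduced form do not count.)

D = 377, ⌊√D⌋ = 19
descent: ρ → (11,5,-8)  [lands on river]
river: ρ → (-8,11,8)
river: ρ → (8,5,-11)
river: ρ → (-11,17,2)
river: ρ → (2,19,-2)
river: ρ → (-2,17,11)
ρ-cycle length = 6 (tail of 1 descent step not counted)

6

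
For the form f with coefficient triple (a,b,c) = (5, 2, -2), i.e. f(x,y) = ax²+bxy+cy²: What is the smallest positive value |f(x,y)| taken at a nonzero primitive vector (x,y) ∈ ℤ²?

descent: ρ → (-2,6,1)  [lands on river]
river: ρ → (1,6,-2)
closes: descent 1, river 2
min |a| on river = 1

1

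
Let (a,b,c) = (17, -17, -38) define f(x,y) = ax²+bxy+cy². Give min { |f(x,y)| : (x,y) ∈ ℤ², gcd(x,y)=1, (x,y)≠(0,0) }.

descent: ρ → (-38,17,17)
descent: ρ → (17,51,-4)  [lands on river]
river: ρ → (-4,53,4)
river: ρ → (4,51,-17)
river: ρ → (-17,51,4)
river: ρ → (4,53,-4)
river: ρ → (-4,51,17)
closes: descent 2, river 6
min |a| on river = 4

4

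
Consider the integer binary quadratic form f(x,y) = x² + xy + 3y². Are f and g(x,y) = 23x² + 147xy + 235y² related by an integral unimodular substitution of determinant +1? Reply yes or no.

D₁ = -11, D₂ = -11
f: reduced (well bottom): (1,1,3) with a≤c, −a<b≤a
g: translate: b→9 (≡147 mod 46), so (23,147,235)→(23,9,1)
g: flip: (23,9,1)→(1,-9,23)
g: translate: b→1 (≡-9 mod 2), so (1,-9,23)→(1,1,3)
g: reduced (well bottom): (1,1,3) with a≤c, −a<b≤a
reduced forms (1, 1, 3) vs (1, 1, 3) ⇒ equivalent

yes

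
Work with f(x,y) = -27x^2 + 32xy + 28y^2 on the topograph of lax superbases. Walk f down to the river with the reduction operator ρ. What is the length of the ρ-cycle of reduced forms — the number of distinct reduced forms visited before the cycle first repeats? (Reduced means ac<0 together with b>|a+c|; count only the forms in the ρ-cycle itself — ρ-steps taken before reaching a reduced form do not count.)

D = 4048, ⌊√D⌋ = 63
river: ρ → (28,24,-31)
river: ρ → (-31,38,21)
river: ρ → (21,46,-23)
river: ρ → (-23,46,21)
river: ρ → (21,38,-31)
river: ρ → (-31,24,28)
river: ρ → (28,32,-27)
river: ρ → (-27,22,33)
river: ρ → (33,44,-16)
river: ρ → (-16,52,21)
river: ρ → (21,32,-36)
river: ρ → (-36,40,17)
river: ρ → (17,62,-3)
river: ρ → (-3,58,57)
river: ρ → (57,56,-4)
river: ρ → (-4,56,57)
river: ρ → (57,58,-3)
river: ρ → (-3,62,17)
river: ρ → (17,40,-36)
river: ρ → (-36,32,21)
river: ρ → (21,52,-16)
river: ρ → (-16,44,33)
river: ρ → (33,22,-27)
river: ρ → (-27,32,28)
ρ-cycle length = 24 (tail of 0 descent steps not counted)

24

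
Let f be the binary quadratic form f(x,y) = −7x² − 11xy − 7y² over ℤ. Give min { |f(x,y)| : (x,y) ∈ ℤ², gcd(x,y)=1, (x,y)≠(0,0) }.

translate: b→-3 (≡11 mod 14), so (7,11,7)→(7,-3,3)
flip: (7,-3,3)→(3,3,7)
reduced (well bottom): (3,3,7) with a≤c, −a<b≤a
well minimum |f| = |-3| = 3 (negative-definite)

3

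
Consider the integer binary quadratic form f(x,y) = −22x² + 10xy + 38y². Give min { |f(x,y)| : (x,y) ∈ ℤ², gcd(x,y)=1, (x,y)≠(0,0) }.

descent: ρ → (38,-10,-22)
descent: ρ → (-22,54,6)  [lands on river]
river: ρ → (6,54,-22)
river: ρ → (-22,34,26)
river: ρ → (26,18,-30)
river: ρ → (-30,42,14)
river: ρ → (14,42,-30)
river: ρ → (-30,18,26)
river: ρ → (26,34,-22)
closes: descent 2, river 8
min |a| on river = 6

6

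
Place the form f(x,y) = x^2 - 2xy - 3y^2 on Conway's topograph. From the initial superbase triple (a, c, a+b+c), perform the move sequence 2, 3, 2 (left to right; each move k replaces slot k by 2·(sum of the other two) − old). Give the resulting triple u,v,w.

start (1,-3,-4) = (f(1,0),f(0,1),f(1,1))
replace slot 2: 2·(1+(-4)) − (-3) = -3 → (1,-3,-4)
replace slot 3: 2·(1+(-3)) − (-4) = 0 → (1,-3,0)
replace slot 2: 2·(1+0) − (-3) = 5 → (1,5,0)

1,5,0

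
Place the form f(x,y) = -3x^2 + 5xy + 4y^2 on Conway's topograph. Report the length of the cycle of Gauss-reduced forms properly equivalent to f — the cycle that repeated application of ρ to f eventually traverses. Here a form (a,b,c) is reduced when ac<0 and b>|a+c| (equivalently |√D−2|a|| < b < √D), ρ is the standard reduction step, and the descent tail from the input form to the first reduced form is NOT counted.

D = 73, ⌊√D⌋ = 8
river: ρ → (4,3,-4)
river: ρ → (-4,5,3)
river: ρ → (3,7,-2)
river: ρ → (-2,5,6)
river: ρ → (6,7,-1)
river: ρ → (-1,7,6)
river: ρ → (6,5,-2)
river: ρ → (-2,7,3)
river: ρ → (3,5,-4)
river: ρ → (-4,3,4)
river: ρ → (4,5,-3)
river: ρ → (-3,7,2)
river: ρ → (2,5,-6)
river: ρ → (-6,7,1)
river: ρ → (1,7,-6)
river: ρ → (-6,5,2)
river: ρ → (2,7,-3)
river: ρ → (-3,5,4)
ρ-cycle length = 18 (tail of 0 descent steps not counted)

18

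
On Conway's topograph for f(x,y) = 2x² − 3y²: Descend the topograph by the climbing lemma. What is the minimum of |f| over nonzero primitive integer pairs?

descent: ρ → (-3,0,2)
descent: ρ → (2,4,-1)  [lands on river]
river: ρ → (-1,4,2)
closes: descent 2, river 2
min |a| on river = 1

1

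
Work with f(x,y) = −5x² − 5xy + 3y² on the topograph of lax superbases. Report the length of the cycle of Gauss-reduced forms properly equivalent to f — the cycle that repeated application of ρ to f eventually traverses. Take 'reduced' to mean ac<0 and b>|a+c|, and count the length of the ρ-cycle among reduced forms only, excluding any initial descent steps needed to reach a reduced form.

D = 85, ⌊√D⌋ = 9
descent: ρ → (3,5,-5)  [lands on river]
river: ρ → (-5,5,3)
river: ρ → (3,7,-3)
river: ρ → (-3,5,5)
river: ρ → (5,5,-3)
river: ρ → (-3,7,3)
ρ-cycle length = 6 (tail of 1 descent step not counted)

6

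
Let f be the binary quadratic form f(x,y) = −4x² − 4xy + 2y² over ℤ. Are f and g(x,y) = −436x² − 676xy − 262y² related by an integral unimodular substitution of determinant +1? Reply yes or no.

D₁ = 48, D₂ = 48
river cycle of f (length 2): (2, 4, -4), (-4, 4, 2)
river cycle of g (length 2): (-4, 4, 2), (2, 4, -4)
cycles coincide ⇒ equivalent

yes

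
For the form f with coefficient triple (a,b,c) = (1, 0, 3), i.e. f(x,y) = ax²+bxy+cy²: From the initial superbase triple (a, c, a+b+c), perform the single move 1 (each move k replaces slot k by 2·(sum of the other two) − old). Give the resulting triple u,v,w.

start (1,3,4) = (f(1,0),f(0,1),f(1,1))
replace slot 1: 2·(3+4) − 1 = 13 → (13,3,4)

13,3,4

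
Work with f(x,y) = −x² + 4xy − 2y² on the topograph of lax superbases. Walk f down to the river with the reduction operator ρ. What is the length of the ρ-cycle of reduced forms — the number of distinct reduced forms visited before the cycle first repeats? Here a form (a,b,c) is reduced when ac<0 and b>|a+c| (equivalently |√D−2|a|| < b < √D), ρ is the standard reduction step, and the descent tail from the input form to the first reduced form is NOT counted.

D = 8, ⌊√D⌋ = 2
descent: ρ → (-2,0,1)
descent: ρ → (1,2,-1)  [lands on river]
river: ρ → (-1,2,1)
ρ-cycle length = 2 (tail of 2 descent steps not counted)

2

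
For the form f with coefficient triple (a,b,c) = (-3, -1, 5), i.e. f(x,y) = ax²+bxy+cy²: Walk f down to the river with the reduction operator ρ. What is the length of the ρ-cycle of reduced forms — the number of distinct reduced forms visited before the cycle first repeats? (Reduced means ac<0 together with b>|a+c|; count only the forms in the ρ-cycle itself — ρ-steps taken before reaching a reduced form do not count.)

D = 61, ⌊√D⌋ = 7
descent: ρ → (5,1,-3)
descent: ρ → (-3,5,3)  [lands on river]
river: ρ → (3,7,-1)
river: ρ → (-1,7,3)
river: ρ → (3,5,-3)
river: ρ → (-3,7,1)
river: ρ → (1,7,-3)
ρ-cycle length = 6 (tail of 2 descent steps not counted)

6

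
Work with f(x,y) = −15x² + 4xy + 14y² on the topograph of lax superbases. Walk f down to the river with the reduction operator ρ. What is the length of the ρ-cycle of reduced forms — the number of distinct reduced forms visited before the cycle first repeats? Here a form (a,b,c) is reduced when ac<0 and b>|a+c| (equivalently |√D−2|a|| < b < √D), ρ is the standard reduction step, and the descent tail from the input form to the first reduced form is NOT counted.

D = 856, ⌊√D⌋ = 29
river: ρ → (14,24,-5)
river: ρ → (-5,26,9)
river: ρ → (9,28,-2)
river: ρ → (-2,28,9)
river: ρ → (9,26,-5)
river: ρ → (-5,24,14)
river: ρ → (14,4,-15)
river: ρ → (-15,26,3)
river: ρ → (3,28,-6)
river: ρ → (-6,20,19)
river: ρ → (19,18,-7)
river: ρ → (-7,24,10)
river: ρ → (10,16,-15)
river: ρ → (-15,14,11)
river: ρ → (11,8,-18)
river: ρ → (-18,28,1)
river: ρ → (1,28,-18)
river: ρ → (-18,8,11)
river: ρ → (11,14,-15)
river: ρ → (-15,16,10)
river: ρ → (10,24,-7)
river: ρ → (-7,18,19)
river: ρ → (19,20,-6)
river: ρ → (-6,28,3)
river: ρ → (3,26,-15)
river: ρ → (-15,4,14)
ρ-cycle length = 26 (tail of 0 descent steps not counted)

26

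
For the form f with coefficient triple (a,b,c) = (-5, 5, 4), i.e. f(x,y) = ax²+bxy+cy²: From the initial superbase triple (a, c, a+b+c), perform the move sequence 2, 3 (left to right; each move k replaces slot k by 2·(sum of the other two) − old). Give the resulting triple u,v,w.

start (-5,4,4) = (f(1,0),f(0,1),f(1,1))
replace slot 2: 2·((-5)+4) − 4 = -6 → (-5,-6,4)
replace slot 3: 2·((-5)+(-6)) − 4 = -26 → (-5,-6,-26)

-5,-6,-26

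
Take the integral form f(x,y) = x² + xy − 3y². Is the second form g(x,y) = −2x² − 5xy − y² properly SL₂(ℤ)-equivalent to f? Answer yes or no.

D₁ = 13, D₂ = 17
discriminants differ ⇒ not SL₂(ℤ)-equivalent

no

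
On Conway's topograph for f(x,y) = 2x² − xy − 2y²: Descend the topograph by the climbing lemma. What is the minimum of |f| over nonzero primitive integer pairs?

descent: ρ → (-2,1,2)  [lands on river]
river: ρ → (2,3,-1)
river: ρ → (-1,3,2)
river: ρ → (2,1,-2)
river: ρ → (-2,3,1)
river: ρ → (1,3,-2)
closes: descent 1, river 6
min |a| on river = 1

1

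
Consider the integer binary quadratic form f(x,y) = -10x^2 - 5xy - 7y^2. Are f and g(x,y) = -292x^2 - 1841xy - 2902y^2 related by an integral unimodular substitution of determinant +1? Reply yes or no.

D₁ = -255, D₂ = -255
f is negative-definite; reduce −f:
−f: flip: (10,5,7)→(7,-5,10)
−f: reduced (well bottom): (7,-5,10) with a≤c, −a<b≤a
flip sign back: reduced form of f is (-7,5,-10)
g is negative-definite; reduce −g:
−g: translate: b→89 (≡1841 mod 584), so (292,1841,2902)→(292,89,7)
−g: flip: (292,89,7)→(7,-89,292)
−g: translate: b→-5 (≡-89 mod 14), so (7,-89,292)→(7,-5,10)
−g: reduced (well bottom): (7,-5,10) with a≤c, −a<b≤a
flip sign back: reduced form of g is (-7,5,-10)
reduced forms (-7, 5, -10) vs (-7, 5, -10) ⇒ equivalent

yes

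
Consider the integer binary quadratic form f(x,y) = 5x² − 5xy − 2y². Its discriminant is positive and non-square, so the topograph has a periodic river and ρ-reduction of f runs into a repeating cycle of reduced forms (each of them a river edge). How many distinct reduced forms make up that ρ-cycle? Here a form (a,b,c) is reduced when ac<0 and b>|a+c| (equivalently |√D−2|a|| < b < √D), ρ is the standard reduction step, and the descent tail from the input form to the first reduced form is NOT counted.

D = 65, ⌊√D⌋ = 8
descent: ρ → (-2,5,5)  [lands on river]
river: ρ → (5,5,-2)
river: ρ → (-2,7,2)
river: ρ → (2,5,-5)
river: ρ → (-5,5,2)
river: ρ → (2,7,-2)
ρ-cycle length = 6 (tail of 1 descent step not counted)

6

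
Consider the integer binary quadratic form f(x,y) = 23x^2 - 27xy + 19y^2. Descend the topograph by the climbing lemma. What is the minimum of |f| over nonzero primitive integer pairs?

translate: b→19 (≡-27 mod 46), so (23,-27,19)→(23,19,15)
flip: (23,19,15)→(15,-19,23)
translate: b→11 (≡-19 mod 30), so (15,-19,23)→(15,11,19)
reduced (well bottom): (15,11,19) with a≤c, −a<b≤a
well minimum = a = 15

15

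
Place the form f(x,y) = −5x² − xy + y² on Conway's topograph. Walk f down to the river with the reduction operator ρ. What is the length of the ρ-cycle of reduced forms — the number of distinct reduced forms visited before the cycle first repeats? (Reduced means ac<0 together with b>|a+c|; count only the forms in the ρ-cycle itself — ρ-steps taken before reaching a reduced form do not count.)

D = 21, ⌊√D⌋ = 4
descent: ρ → (1,3,-3)  [lands on river]
river: ρ → (-3,3,1)
ρ-cycle length = 2 (tail of 1 descent step not counted)

2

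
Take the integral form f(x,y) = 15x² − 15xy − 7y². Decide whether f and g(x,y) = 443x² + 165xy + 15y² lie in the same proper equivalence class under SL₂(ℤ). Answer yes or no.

D₁ = 645, D₂ = 645
river cycle of f (length 6): (-7, 15, 15), (15, 15, -7), (-7, 13, 17), (17, 21, -3), (-3, 21, 17), (17, 13, -7)
river cycle of g (length 6): (15, 15, -7), (-7, 13, 17), (17, 21, -3), (-3, 21, 17), (17, 13, -7), (-7, 15, 15)
cycles coincide ⇒ equivalent

yes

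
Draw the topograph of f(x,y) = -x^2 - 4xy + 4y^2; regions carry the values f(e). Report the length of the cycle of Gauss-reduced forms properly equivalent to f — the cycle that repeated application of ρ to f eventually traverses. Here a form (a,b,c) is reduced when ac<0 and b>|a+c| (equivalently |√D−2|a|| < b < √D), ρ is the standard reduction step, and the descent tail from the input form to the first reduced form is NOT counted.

D = 32, ⌊√D⌋ = 5
descent: ρ → (4,4,-1)  [lands on river]
river: ρ → (-1,4,4)
ρ-cycle length = 2 (tail of 1 descent step not counted)

2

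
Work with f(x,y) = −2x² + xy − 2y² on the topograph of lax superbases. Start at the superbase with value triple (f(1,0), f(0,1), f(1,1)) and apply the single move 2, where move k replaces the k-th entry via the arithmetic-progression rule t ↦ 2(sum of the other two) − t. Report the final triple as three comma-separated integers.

start (-2,-2,-3) = (f(1,0),f(0,1),f(1,1))
replace slot 2: 2·((-2)+(-3)) − (-2) = -8 → (-2,-8,-3)

-2,-8,-3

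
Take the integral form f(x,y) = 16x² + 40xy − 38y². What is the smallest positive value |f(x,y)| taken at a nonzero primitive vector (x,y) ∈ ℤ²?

river: ρ → (-38,36,18)
river: ρ → (18,36,-38)
river: ρ → (-38,40,16)
river: ρ → (16,56,-14)
river: ρ → (-14,56,16)
river: ρ → (16,40,-38)
closes: descent 0, river 6
min |a| on river = 14

14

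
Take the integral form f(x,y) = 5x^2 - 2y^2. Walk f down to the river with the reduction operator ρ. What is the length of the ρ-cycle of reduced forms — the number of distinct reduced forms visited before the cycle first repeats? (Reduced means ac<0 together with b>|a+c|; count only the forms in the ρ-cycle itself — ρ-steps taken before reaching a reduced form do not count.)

D = 40, ⌊√D⌋ = 6
descent: ρ → (-2,4,3)  [lands on river]
river: ρ → (3,2,-3)
river: ρ → (-3,4,2)
river: ρ → (2,4,-3)
river: ρ → (-3,2,3)
river: ρ → (3,4,-2)
ρ-cycle length = 6 (tail of 1 descent step not counted)

6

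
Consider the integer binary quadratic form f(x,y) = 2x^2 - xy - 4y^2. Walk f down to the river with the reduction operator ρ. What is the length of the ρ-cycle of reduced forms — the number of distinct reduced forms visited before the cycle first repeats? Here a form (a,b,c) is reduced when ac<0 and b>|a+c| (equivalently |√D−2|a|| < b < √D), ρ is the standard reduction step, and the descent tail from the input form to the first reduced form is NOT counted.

D = 33, ⌊√D⌋ = 5
descent: ρ → (-4,1,2)
descent: ρ → (2,3,-3)  [lands on river]
river: ρ → (-3,3,2)
river: ρ → (2,5,-1)
river: ρ → (-1,5,2)
ρ-cycle length = 4 (tail of 2 descent steps not counted)

4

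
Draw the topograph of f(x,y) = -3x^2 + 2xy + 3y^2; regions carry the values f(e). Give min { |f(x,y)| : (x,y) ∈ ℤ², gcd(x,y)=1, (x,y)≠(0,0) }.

river: ρ → (3,4,-2)
river: ρ → (-2,4,3)
river: ρ → (3,2,-3)
river: ρ → (-3,4,2)
river: ρ → (2,4,-3)
river: ρ → (-3,2,3)
closes: descent 0, river 6
min |a| on river = 2

2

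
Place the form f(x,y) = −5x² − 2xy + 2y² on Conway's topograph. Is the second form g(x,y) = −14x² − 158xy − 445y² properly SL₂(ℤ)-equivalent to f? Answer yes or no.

D₁ = 44, D₂ = 44
river cycle of f (length 2): (2, 6, -1), (-1, 6, 2)
river cycle of g (length 2): (-1, 6, 2), (2, 6, -1)
cycles coincide ⇒ equivalent

yes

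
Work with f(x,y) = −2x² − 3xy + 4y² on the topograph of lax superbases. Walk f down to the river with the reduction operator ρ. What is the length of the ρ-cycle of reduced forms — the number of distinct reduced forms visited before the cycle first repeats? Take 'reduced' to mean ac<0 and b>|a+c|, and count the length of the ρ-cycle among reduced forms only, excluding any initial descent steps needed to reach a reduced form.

D = 41, ⌊√D⌋ = 6
descent: ρ → (4,3,-2)  [lands on river]
river: ρ → (-2,5,2)
river: ρ → (2,3,-4)
river: ρ → (-4,5,1)
river: ρ → (1,5,-4)
river: ρ → (-4,3,2)
river: ρ → (2,5,-2)
river: ρ → (-2,3,4)
river: ρ → (4,5,-1)
river: ρ → (-1,5,4)
ρ-cycle length = 10 (tail of 1 descent step not counted)

10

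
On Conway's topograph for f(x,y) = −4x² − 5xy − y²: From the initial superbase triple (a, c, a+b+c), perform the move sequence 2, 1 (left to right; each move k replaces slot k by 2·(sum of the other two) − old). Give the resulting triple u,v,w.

start (-4,-1,-10) = (f(1,0),f(0,1),f(1,1))
replace slot 2: 2·((-4)+(-10)) − (-1) = -27 → (-4,-27,-10)
replace slot 1: 2·((-27)+(-10)) − (-4) = -70 → (-70,-27,-10)

-70,-27,-10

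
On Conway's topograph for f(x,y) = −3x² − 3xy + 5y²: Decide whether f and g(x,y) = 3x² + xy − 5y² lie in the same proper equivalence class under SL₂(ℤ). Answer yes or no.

D₁ = 69, D₂ = 61
discriminants differ ⇒ not SL₂(ℤ)-equivalent

no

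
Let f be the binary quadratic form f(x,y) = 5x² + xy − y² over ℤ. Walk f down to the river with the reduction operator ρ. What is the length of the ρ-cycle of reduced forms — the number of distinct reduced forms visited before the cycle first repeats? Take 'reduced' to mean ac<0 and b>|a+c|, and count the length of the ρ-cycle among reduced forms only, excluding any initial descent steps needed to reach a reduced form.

D = 21, ⌊√D⌋ = 4
descent: ρ → (-1,3,3)  [lands on river]
river: ρ → (3,3,-1)
ρ-cycle length = 2 (tail of 1 descent step not counted)

2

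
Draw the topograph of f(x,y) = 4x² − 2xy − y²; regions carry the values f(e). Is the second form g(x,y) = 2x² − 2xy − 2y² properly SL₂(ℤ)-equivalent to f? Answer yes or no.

D₁ = 20, D₂ = 20
river cycle of f (length 2): (-1, 4, 1), (1, 4, -1)
river cycle of g (length 2): (-2, 2, 2), (2, 2, -2)
cycles differ ⇒ inequivalent

no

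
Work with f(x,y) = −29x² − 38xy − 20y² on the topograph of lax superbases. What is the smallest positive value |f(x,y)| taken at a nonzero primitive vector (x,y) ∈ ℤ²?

translate: b→-20 (≡38 mod 58), so (29,38,20)→(29,-20,11)
flip: (29,-20,11)→(11,20,29)
translate: b→-2 (≡20 mod 22), so (11,20,29)→(11,-2,20)
reduced (well bottom): (11,-2,20) with a≤c, −a<b≤a
well minimum |f| = |-11| = 11 (negative-definite)

11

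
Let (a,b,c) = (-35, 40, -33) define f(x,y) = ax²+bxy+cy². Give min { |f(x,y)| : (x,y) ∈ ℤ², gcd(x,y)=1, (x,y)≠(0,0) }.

translate: b→30 (≡-40 mod 70), so (35,-40,33)→(35,30,28)
flip: (35,30,28)→(28,-30,35)
translate: b→26 (≡-30 mod 56), so (28,-30,35)→(28,26,33)
reduced (well bottom): (28,26,33) with a≤c, −a<b≤a
well minimum |f| = |-28| = 28 (negative-definite)

28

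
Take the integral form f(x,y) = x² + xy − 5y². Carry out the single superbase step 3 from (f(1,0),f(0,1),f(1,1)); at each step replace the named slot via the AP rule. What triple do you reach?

start (1,-5,-3) = (f(1,0),f(0,1),f(1,1))
replace slot 3: 2·(1+(-5)) − (-3) = -5 → (1,-5,-5)

1,-5,-5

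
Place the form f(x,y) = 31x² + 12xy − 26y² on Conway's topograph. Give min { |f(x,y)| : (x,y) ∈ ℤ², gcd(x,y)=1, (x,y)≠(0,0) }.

river: ρ → (-26,40,17)
river: ρ → (17,28,-38)
river: ρ → (-38,48,7)
river: ρ → (7,50,-31)
river: ρ → (-31,12,26)
river: ρ → (26,40,-17)
river: ρ → (-17,28,38)
river: ρ → (38,48,-7)
river: ρ → (-7,50,31)
river: ρ → (31,12,-26)
closes: descent 0, river 10
min |a| on river = 7

7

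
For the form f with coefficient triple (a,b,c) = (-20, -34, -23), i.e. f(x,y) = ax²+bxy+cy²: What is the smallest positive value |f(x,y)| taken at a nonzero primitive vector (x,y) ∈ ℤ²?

translate: b→-6 (≡34 mod 40), so (20,34,23)→(20,-6,9)
flip: (20,-6,9)→(9,6,20)
reduced (well bottom): (9,6,20) with a≤c, −a<b≤a
well minimum |f| = |-9| = 9 (negative-definite)

9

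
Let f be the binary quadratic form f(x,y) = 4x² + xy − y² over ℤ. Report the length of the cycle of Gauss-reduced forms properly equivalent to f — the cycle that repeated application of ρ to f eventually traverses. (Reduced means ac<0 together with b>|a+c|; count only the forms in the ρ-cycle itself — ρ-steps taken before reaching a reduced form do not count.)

D = 17, ⌊√D⌋ = 4
descent: ρ → (-1,3,2)  [lands on river]
river: ρ → (2,1,-2)
river: ρ → (-2,3,1)
river: ρ → (1,3,-2)
river: ρ → (-2,1,2)
river: ρ → (2,3,-1)
ρ-cycle length = 6 (tail of 1 descent step not counted)

6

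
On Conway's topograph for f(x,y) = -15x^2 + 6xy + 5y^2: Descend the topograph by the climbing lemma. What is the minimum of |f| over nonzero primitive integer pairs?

descent: ρ → (5,14,-7)  [lands on river]
river: ρ → (-7,14,5)
river: ρ → (5,16,-4)
river: ρ → (-4,16,5)
closes: descent 1, river 4
min |a| on river = 4

4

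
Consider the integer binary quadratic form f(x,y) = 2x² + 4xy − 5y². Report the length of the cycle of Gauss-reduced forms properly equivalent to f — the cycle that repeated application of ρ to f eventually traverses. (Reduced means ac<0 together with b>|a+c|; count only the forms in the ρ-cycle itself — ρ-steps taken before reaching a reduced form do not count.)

D = 56, ⌊√D⌋ = 7
river: ρ → (-5,6,1)
river: ρ → (1,6,-5)
river: ρ → (-5,4,2)
river: ρ → (2,4,-5)
ρ-cycle length = 4 (tail of 0 descent steps not counted)

4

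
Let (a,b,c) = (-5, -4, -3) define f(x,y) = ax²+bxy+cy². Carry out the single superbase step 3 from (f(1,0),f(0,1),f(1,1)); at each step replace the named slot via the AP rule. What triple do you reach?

start (-5,-3,-12) = (f(1,0),f(0,1),f(1,1))
replace slot 3: 2·((-5)+(-3)) − (-12) = -4 → (-5,-3,-4)

-5,-3,-4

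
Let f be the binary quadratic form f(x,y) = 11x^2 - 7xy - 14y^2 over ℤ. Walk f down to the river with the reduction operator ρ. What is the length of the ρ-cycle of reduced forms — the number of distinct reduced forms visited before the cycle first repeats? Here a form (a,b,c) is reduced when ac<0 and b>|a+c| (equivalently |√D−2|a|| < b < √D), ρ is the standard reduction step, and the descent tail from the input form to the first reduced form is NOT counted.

D = 665, ⌊√D⌋ = 25
descent: ρ → (-14,7,11)  [lands on river]
river: ρ → (11,15,-10)
river: ρ → (-10,25,1)
river: ρ → (1,25,-10)
river: ρ → (-10,15,11)
river: ρ → (11,7,-14)
river: ρ → (-14,21,4)
river: ρ → (4,19,-19)
river: ρ → (-19,19,4)
river: ρ → (4,21,-14)
ρ-cycle length = 10 (tail of 1 descent step not counted)

10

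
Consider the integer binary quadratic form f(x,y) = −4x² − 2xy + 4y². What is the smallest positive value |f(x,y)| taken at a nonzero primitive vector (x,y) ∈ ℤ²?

descent: ρ → (4,2,-4)  [lands on river]
river: ρ → (-4,6,2)
river: ρ → (2,6,-4)
river: ρ → (-4,2,4)
river: ρ → (4,6,-2)
river: ρ → (-2,6,4)
closes: descent 1, river 6
min |a| on river = 2

2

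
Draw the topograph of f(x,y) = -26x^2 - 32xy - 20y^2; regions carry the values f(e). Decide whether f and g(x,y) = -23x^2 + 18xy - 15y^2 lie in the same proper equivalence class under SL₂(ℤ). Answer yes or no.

D₁ = -1056, D₂ = -1056
f is negative-definite; reduce −f:
−f: translate: b→-20 (≡32 mod 52), so (26,32,20)→(26,-20,14)
−f: flip: (26,-20,14)→(14,20,26)
−f: translate: b→-8 (≡20 mod 28), so (14,20,26)→(14,-8,20)
−f: reduced (well bottom): (14,-8,20) with a≤c, −a<b≤a
flip sign back: reduced form of f is (-14,8,-20)
g is negative-definite; reduce −g:
−g: flip: (23,-18,15)→(15,18,23)
−g: translate: b→-12 (≡18 mod 30), so (15,18,23)→(15,-12,20)
−g: reduced (well bottom): (15,-12,20) with a≤c, −a<b≤a
flip sign back: reduced form of g is (-15,12,-20)
reduced forms (-14, 8, -20) vs (-15, 12, -20) ⇒ inequivalent

no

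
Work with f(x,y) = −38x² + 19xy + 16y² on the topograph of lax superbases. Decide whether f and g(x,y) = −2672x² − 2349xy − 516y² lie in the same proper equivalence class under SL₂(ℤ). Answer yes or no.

D₁ = 2793, D₂ = 2793
river cycle of f (length 10): (16, 45, -12), (-12, 51, 4), (4, 45, -48), (-48, 51, 1), (1, 51, -48), (-48, 45, 4), (4, 51, -12), (-12, 45, 16), (16, 51, -3), (-3, 51, 16)
river cycle of g (length 10): (16, 45, -12), (-12, 51, 4), (4, 45, -48), (-48, 51, 1), (1, 51, -48), (-48, 45, 4), (4, 51, -12), (-12, 45, 16), (16, 51, -3), (-3, 51, 16)
cycles coincide ⇒ equivalent

yes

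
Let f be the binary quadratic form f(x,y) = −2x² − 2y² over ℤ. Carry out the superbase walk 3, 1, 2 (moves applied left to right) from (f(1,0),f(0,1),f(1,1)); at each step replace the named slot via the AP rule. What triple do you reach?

start (-2,-2,-4) = (f(1,0),f(0,1),f(1,1))
replace slot 3: 2·((-2)+(-2)) − (-4) = -4 → (-2,-2,-4)
replace slot 1: 2·((-2)+(-4)) − (-2) = -10 → (-10,-2,-4)
replace slot 2: 2·((-10)+(-4)) − (-2) = -26 → (-10,-26,-4)

-10,-26,-4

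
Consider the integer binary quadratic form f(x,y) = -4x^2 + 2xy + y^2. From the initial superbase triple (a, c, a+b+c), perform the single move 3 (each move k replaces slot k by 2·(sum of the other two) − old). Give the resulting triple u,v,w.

start (-4,1,-1) = (f(1,0),f(0,1),f(1,1))
replace slot 3: 2·((-4)+1) − (-1) = -5 → (-4,1,-5)

-4,1,-5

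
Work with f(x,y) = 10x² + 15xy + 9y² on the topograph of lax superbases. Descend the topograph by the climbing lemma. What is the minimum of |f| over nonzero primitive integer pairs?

translate: b→-5 (≡15 mod 20), so (10,15,9)→(10,-5,4)
flip: (10,-5,4)→(4,5,10)
translate: b→-3 (≡5 mod 8), so (4,5,10)→(4,-3,9)
reduced (well bottom): (4,-3,9) with a≤c, −a<b≤a
well minimum = a = 4

4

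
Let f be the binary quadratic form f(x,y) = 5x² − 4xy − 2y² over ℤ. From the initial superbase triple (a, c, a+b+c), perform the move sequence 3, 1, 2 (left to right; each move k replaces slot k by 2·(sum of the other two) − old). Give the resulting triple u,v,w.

start (5,-2,-1) = (f(1,0),f(0,1),f(1,1))
replace slot 3: 2·(5+(-2)) − (-1) = 7 → (5,-2,7)
replace slot 1: 2·((-2)+7) − 5 = 5 → (5,-2,7)
replace slot 2: 2·(5+7) − (-2) = 26 → (5,26,7)

5,26,7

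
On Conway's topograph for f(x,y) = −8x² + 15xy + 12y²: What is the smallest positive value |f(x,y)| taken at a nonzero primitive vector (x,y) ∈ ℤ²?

river: ρ → (12,9,-11)
river: ρ → (-11,13,10)
river: ρ → (10,7,-14)
river: ρ → (-14,21,3)
river: ρ → (3,21,-14)
river: ρ → (-14,7,10)
river: ρ → (10,13,-11)
river: ρ → (-11,9,12)
river: ρ → (12,15,-8)
river: ρ → (-8,17,10)
river: ρ → (10,23,-2)
river: ρ → (-2,21,21)
river: ρ → (21,21,-2)
river: ρ → (-2,23,10)
river: ρ → (10,17,-8)
river: ρ → (-8,15,12)
closes: descent 0, river 16
min |a| on river = 2

2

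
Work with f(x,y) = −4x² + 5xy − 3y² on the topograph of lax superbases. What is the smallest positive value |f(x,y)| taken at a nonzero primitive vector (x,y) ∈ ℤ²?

translate: b→3 (≡-5 mod 8), so (4,-5,3)→(4,3,2)
flip: (4,3,2)→(2,-3,4)
translate: b→1 (≡-3 mod 4), so (2,-3,4)→(2,1,3)
reduced (well bottom): (2,1,3) with a≤c, −a<b≤a
well minimum |f| = |-2| = 2 (negative-definite)

2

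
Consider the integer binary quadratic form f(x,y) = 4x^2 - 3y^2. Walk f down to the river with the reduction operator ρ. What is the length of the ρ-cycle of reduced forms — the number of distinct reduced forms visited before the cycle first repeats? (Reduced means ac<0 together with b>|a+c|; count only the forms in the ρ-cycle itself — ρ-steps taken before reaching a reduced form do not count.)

D = 48, ⌊√D⌋ = 6
descent: ρ → (-3,6,1)  [lands on river]
river: ρ → (1,6,-3)
ρ-cycle length = 2 (tail of 1 descent step not counted)

2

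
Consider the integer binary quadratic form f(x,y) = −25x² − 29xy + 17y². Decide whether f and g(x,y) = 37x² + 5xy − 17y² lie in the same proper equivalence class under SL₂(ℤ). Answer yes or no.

D₁ = 2541, D₂ = 2541
river cycle of f (length 10): (17, 29, -25), (-25, 21, 21), (21, 21, -25), (-25, 29, 17), (17, 39, -15), (-15, 21, 35), (35, 49, -1), (-1, 49, 35), (35, 21, -15), (-15, 39, 17)
river cycle of g (length 10): (-17, 29, 25), (25, 21, -21), (-21, 21, 25), (25, 29, -17), (-17, 39, 15), (15, 21, -35), (-35, 49, 1), (1, 49, -35), (-35, 21, 15), (15, 39, -17)
cycles differ ⇒ inequivalent

no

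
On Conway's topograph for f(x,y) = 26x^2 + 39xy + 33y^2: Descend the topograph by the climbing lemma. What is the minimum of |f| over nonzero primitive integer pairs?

translate: b→-13 (≡39 mod 52), so (26,39,33)→(26,-13,20)
flip: (26,-13,20)→(20,13,26)
reduced (well bottom): (20,13,26) with a≤c, −a<b≤a
well minimum = a = 20

20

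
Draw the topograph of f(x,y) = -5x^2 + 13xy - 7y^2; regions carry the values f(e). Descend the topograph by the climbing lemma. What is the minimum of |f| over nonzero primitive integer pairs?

descent: ρ → (-7,1,1)
descent: ρ → (1,5,-1)  [lands on river]
river: ρ → (-1,5,1)
closes: descent 2, river 2
min |a| on river = 1

1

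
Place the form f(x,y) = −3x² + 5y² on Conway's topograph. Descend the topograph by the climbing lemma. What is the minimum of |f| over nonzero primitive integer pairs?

descent: ρ → (5,0,-3)
descent: ρ → (-3,6,2)  [lands on river]
river: ρ → (2,6,-3)
closes: descent 2, river 2
min |a| on river = 2

2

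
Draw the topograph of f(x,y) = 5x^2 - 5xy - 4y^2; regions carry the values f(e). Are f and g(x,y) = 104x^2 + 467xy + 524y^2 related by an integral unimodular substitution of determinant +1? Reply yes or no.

D₁ = 105, D₂ = 105
river cycle of f (length 6): (-4, 5, 5), (5, 5, -4), (-4, 3, 6), (6, 9, -1), (-1, 9, 6), (6, 3, -4)
river cycle of g (length 6): (6, 9, -1), (-1, 9, 6), (6, 3, -4), (-4, 5, 5), (5, 5, -4), (-4, 3, 6)
cycles coincide ⇒ equivalent

yes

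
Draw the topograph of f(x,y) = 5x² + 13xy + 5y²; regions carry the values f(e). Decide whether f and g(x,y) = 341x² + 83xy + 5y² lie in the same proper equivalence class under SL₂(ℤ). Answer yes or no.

D₁ = 69, D₂ = 69
river cycle of f (length 4): (5, 7, -1), (-1, 7, 5), (5, 3, -3), (-3, 3, 5)
river cycle of g (length 4): (5, 7, -1), (-1, 7, 5), (5, 3, -3), (-3, 3, 5)
cycles coincide ⇒ equivalent

yes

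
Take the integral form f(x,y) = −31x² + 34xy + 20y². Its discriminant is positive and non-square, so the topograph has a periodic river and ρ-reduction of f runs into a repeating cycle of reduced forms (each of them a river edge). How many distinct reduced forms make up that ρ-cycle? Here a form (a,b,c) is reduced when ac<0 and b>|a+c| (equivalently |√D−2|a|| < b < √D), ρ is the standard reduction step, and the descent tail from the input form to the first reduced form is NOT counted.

D = 3636, ⌊√D⌋ = 60
river: ρ → (20,46,-19)
river: ρ → (-19,30,36)
river: ρ → (36,42,-13)
river: ρ → (-13,36,45)
river: ρ → (45,54,-4)
river: ρ → (-4,58,17)
river: ρ → (17,44,-25)
river: ρ → (-25,56,5)
river: ρ → (5,54,-36)
river: ρ → (-36,18,23)
river: ρ → (23,28,-31)
river: ρ → (-31,34,20)
ρ-cycle length = 12 (tail of 0 descent steps not counted)

12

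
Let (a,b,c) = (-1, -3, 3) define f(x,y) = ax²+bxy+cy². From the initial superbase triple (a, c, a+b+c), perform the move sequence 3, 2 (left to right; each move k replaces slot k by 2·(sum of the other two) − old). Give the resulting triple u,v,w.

start (-1,3,-1) = (f(1,0),f(0,1),f(1,1))
replace slot 3: 2·((-1)+3) − (-1) = 5 → (-1,3,5)
replace slot 2: 2·((-1)+5) − 3 = 5 → (-1,5,5)

-1,5,5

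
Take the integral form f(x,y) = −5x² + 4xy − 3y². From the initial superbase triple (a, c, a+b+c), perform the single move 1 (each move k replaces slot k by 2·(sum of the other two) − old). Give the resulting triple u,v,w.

start (-5,-3,-4) = (f(1,0),f(0,1),f(1,1))
replace slot 1: 2·((-3)+(-4)) − (-5) = -9 → (-9,-3,-4)

-9,-3,-4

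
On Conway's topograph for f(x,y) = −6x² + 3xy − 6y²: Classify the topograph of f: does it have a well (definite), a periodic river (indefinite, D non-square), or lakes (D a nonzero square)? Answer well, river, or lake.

D = b²−4ac = 3² − 4·(-6)·(-6) = -135
D < 0 ⇒ definite ⇒ every region one sign ⇒ single well

well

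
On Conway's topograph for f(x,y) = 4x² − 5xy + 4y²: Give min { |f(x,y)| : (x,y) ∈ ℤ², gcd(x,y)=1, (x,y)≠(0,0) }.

translate: b→3 (≡-5 mod 8), so (4,-5,4)→(4,3,3)
flip: (4,3,3)→(3,-3,4)
translate: b→3 (≡-3 mod 6), so (3,-3,4)→(3,3,4)
reduced (well bottom): (3,3,4) with a≤c, −a<b≤a
well minimum = a = 3

3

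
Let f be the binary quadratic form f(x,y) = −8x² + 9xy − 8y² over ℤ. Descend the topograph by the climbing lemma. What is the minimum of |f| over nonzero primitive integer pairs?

translate: b→7 (≡-9 mod 16), so (8,-9,8)→(8,7,7)
flip: (8,7,7)→(7,-7,8)
translate: b→7 (≡-7 mod 14), so (7,-7,8)→(7,7,8)
reduced (well bottom): (7,7,8) with a≤c, −a<b≤a
well minimum |f| = |-7| = 7 (negative-definite)

7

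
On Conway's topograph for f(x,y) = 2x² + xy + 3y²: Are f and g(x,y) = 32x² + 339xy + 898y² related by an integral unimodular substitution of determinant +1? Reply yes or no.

D₁ = -23, D₂ = -23
f: reduced (well bottom): (2,1,3) with a≤c, −a<b≤a
g: translate: b→19 (≡339 mod 64), so (32,339,898)→(32,19,3)
g: flip: (32,19,3)→(3,-19,32)
g: translate: b→-1 (≡-19 mod 6), so (3,-19,32)→(3,-1,2)
g: flip: (3,-1,2)→(2,1,3)
g: reduced (well bottom): (2,1,3) with a≤c, −a<b≤a
reduced forms (2, 1, 3) vs (2, 1, 3) ⇒ equivalent

yes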